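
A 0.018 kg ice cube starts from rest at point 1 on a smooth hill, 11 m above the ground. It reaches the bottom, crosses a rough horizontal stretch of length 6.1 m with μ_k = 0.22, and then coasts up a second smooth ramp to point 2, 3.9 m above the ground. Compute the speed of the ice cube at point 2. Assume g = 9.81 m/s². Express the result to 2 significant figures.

v = 11 m/s

Energy at 1: mgh₁ = (0.018)(9.81)(11) = 1.9424 J
Friction loss: W_f = μ_k mg d = 0.2370 J
At 2: ½mv² + mgh₂ = mgh₁ − W_f
½mv² = 1.9424 − 0.2370 − 0.68866 = 1.0167 J
v = √(2 × 1.0167/0.018) = 10.63 m/s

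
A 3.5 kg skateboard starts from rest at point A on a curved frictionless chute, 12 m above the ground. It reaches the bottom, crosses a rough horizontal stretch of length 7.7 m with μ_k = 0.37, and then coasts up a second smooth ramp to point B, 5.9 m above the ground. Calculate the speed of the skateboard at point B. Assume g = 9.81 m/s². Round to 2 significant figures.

Energy at A: mgh₁ = (3.5)(9.81)(12) = 412.02 J
Friction loss: W_f = μ_k mg d = 97.82 J
At B: ½mv² + mgh₂ = mgh₁ − W_f
½mv² = 412.02 − 97.82 − 202.58 = 111.62 J
v = √(2 × 111.62/3.5) = 7.987 m/s

v = 8.0 m/s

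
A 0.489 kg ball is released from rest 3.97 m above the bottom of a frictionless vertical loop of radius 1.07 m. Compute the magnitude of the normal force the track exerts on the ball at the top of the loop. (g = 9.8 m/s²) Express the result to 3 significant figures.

Energy from release to top (height 2r): mgh = ½mv_top² + mg(2r)
v_top² = 2g(h − 2r) = 2(9.8)(3.97 − 2.140) = 35.868 m²/s²
At the top, both N and weight point toward the centre: N + mg = mv_top²/r
N = m(v_top²/r − g) = 0.489(35.868/1.07 − 9.8) = 11.60 N

N = 11.6 N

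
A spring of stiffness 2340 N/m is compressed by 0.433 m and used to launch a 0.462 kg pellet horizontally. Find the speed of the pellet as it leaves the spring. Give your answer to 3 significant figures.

v = 30.8 m/s

Spring PE converts entirely to kinetic energy: ½kx² = ½mv²
v = x√(k/m) = 0.433 × √(2340/0.462) = 30.82 m/s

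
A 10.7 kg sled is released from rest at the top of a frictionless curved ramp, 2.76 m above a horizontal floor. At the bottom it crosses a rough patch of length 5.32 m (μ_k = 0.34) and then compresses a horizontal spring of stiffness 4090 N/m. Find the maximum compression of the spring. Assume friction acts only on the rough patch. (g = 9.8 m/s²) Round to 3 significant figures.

x = 0.221 m

Initial energy: E₁ = mgh = (10.7)(9.8)(2.76) = 289.41 J
Friction removes W_f = μ_k mg d = (0.34)(10.7)(9.8)(5.32) = 189.7 J
Energy reaching the spring: E = 289.41 − 189.7 = 99.743 J
At max compression ½kx² = E ⇒ x = √(2E/k) = √(2 × 99.743/4090) = 0.2208 m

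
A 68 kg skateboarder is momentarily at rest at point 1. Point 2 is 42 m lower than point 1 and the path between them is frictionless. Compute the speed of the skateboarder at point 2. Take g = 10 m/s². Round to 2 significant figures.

v = 29 m/s

By conservation of mechanical energy, mgh = ½mv²
v = √(2gh) = √(2 × 10 × 42) = √840.00 = 28.98 m/s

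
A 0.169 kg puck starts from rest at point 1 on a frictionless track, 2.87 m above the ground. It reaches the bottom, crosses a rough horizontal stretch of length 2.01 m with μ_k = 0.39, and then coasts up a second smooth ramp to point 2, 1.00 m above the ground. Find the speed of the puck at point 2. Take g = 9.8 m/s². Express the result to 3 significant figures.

Energy at 1: mgh₁ = (0.169)(9.8)(2.87) = 4.7533 J
Friction loss: W_f = μ_k mg d = 1.298 J
At 2: ½mv² + mgh₂ = mgh₁ − W_f
½mv² = 4.7533 − 1.298 − 1.6562 = 1.7988 J
v = √(2 × 1.7988/0.169) = 4.614 m/s

v = 4.61 m/s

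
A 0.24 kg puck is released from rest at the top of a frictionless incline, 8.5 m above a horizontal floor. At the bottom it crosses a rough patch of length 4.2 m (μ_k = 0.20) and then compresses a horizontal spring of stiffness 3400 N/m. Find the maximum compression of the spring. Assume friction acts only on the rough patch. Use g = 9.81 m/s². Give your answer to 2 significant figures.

Initial energy: E₁ = mgh = (0.24)(9.81)(8.5) = 20.012 J
Friction removes W_f = μ_k mg d = (0.20)(0.24)(9.81)(4.2) = 1.978 J
Energy reaching the spring: E = 20.012 − 1.978 = 18.035 J
At max compression ½kx² = E ⇒ x = √(2E/k) = √(2 × 18.035/3400) = 0.1030 m

x = 0.10 m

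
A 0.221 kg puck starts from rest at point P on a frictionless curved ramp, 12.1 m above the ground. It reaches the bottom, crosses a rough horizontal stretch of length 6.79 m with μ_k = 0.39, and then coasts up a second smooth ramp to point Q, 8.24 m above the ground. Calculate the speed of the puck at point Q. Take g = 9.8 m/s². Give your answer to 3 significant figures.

v = 4.87 m/s

Energy at P: mgh₁ = (0.221)(9.8)(12.1) = 26.206 J
Friction loss: W_f = μ_k mg d = 5.735 J
At Q: ½mv² + mgh₂ = mgh₁ − W_f
½mv² = 26.206 − 5.735 − 17.846 = 2.6247 J
v = √(2 × 2.6247/0.221) = 4.874 m/s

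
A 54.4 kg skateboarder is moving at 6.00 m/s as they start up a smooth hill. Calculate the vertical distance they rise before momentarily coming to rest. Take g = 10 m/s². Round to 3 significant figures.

h = 1.80 m

Setting KE at the bottom equal to PE gained: ½mv² = mgh
h = v²/(2g) = 6.00²/(2 × 10) = 1.800 m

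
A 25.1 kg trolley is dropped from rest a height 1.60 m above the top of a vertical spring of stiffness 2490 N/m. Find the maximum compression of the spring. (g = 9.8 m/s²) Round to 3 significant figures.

Measuring PE from the top of the relaxed spring, at max compression the trolley has dropped H + x with zero KE, so:
mg(H + x) = ½kx²
½(2490)x² − (25.1)(9.8)x − (25.1)(9.8)(1.60) = 0
1245x² − 246.0x − 393.6 = 0
x = [246.0 + √(60506 + 1.9600e+06)]/(2 × 1245) = 0.6696 m

x = 0.670 m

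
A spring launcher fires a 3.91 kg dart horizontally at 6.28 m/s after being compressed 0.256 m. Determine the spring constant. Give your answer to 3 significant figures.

Energy stored in the spring equals the launch KE: ½kx² = ½mv²
k = mv²/x² = (3.91)(6.28)²/(0.256)² = 2353 N/m

k = 2350 N/m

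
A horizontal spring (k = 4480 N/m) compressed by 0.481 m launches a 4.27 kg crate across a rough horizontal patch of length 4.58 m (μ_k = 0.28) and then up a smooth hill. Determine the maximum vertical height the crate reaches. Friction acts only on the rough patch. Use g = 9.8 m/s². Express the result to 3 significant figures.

h = 11.1 m

Spring energy: E₀ = ½kx² = ½(4480)(0.481)² = 518.25 J
Friction: W_f = μ_k mg d = (0.28)(4.27)(9.8)(4.58) = 53.66 J
Energy at base of ramp: E = 518.25 − 53.66 = 464.59 J
At max height all remaining energy is PE: mgh = E ⇒ h = E/(mg) = 464.59/(4.27 × 9.8) = 11.10 m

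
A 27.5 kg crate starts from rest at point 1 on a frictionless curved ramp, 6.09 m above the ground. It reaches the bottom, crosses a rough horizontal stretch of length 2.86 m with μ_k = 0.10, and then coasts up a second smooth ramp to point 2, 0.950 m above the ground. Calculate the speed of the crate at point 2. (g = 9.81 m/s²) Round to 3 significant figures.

v = 9.76 m/s

Energy at 1: mgh₁ = (27.5)(9.81)(6.09) = 1642.9 J
Friction loss: W_f = μ_k mg d = 77.16 J
At 2: ½mv² + mgh₂ = mgh₁ − W_f
½mv² = 1642.9 − 77.16 − 256.29 = 1309.5 J
v = √(2 × 1309.5/27.5) = 9.759 m/s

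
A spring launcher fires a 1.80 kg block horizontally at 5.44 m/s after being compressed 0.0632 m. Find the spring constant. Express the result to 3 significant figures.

Energy stored in the spring equals the launch KE: ½kx² = ½mv²
k = mv²/x² = (1.80)(5.44)²/(0.0632)² = 13336 N/m

k = 13300 N/m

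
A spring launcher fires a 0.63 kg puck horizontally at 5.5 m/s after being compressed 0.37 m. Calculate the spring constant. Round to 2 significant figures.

k = 140 N/m

½kx² = ½mv²
k = mv²/x² = (0.63)(5.5)²/(0.37)² = 139.2 N/m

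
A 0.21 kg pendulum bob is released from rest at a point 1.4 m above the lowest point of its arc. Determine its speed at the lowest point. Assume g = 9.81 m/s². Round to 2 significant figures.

v = 5.2 m/s

Equating total energy at the two states: mgh = ½mv²
v = √(2gh) = √(2 × 9.81 × 1.4) = √27.468 = 5.241 m/s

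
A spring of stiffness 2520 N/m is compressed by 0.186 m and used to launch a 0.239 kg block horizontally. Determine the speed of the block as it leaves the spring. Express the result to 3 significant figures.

Spring PE converts entirely to kinetic energy: ½kx² = ½mv²
v = x√(k/m) = 0.186 × √(2520/0.239) = 19.10 m/s

v = 19.1 m/s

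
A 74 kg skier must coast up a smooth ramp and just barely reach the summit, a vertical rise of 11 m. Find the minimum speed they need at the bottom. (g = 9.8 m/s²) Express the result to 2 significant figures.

v = 15 m/s

At the top they are momentarily at rest, so all KE converts to PE: ½mv² = mgh
v = √(2gh) = √(2 × 9.8 × 11) = 14.68 m/s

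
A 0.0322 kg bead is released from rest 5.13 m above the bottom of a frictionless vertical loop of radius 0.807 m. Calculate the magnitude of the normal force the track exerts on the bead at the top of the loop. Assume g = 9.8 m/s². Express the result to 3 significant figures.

N = 2.43 N

Energy from release to top (height 2r): mgh = ½mv_top² + mg(2r)
v_top² = 2g(h − 2r) = 2(9.8)(5.13 − 1.614) = 68.914 m²/s²
At the top, both N and weight point toward the centre: N + mg = mv_top²/r
N = m(v_top²/r − g) = 0.0322(68.914/0.807 − 9.8) = 2.434 N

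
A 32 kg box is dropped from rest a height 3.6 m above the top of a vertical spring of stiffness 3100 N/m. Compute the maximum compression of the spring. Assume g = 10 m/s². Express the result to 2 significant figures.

Let x be the compression. The total drop is H + x, and the box is instantaneously at rest at max compression, so energy conservation gives:
mg(H + x) = ½kx²
½(3100)x² − (32)(10)x − (32)(10)(3.6) = 0
1550x² − 320.0x − 1152 = 0
x = [320.0 + √(102400 + 7.1424e+06)]/(2 × 1550) = 0.9715 m

x = 0.97 m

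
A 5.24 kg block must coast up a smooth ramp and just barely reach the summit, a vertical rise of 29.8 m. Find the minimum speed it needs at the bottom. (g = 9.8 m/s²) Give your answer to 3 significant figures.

v = 24.2 m/s

At the top it is momentarily at rest, so all KE converts to PE: ½mv² = mgh
v = √(2gh) = √(2 × 9.8 × 29.8) = 24.17 m/s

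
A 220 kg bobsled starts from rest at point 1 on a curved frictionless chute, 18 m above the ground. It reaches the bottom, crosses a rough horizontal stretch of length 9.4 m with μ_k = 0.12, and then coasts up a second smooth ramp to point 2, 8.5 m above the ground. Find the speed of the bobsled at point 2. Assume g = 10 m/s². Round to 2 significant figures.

Energy at 1: mgh₁ = (220)(10)(18) = 39600 J
Friction loss: W_f = μ_k mg d = 2482 J
At 2: ½mv² + mgh₂ = mgh₁ − W_f
½mv² = 39600 − 2482 − 18700 = 18418 J
v = √(2 × 18418/220) = 12.94 m/s

v = 13 m/s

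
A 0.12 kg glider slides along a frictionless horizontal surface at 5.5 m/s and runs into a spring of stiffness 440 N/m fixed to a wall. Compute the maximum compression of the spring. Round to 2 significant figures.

All KE is stored as spring PE at maximum compression: ½mv² = ½kx²
x = v√(m/k) = 5.5 × √(0.12/440) = 0.09083 m

x = 0.091 m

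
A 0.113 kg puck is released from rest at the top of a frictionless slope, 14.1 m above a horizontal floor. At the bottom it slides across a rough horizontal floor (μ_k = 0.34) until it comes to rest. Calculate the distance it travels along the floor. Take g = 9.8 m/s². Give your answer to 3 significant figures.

Energy at the top = energy at the end + work done against friction:
At rest all PE has been dissipated by friction: mgh = μ_k m g d
d = h/μ_k = 14.1/0.34 = 41.47 m

d = 41.5 m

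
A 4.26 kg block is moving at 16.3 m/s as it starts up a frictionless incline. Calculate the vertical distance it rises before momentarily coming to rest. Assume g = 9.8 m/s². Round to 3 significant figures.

h = 13.6 m

Setting KE at the bottom equal to PE gained: ½mv² = mgh
h = v²/(2g) = 16.3²/(2 × 9.8) = 13.56 m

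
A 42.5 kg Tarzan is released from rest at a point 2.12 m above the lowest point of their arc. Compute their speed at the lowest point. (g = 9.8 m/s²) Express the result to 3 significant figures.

Mechanical energy is conserved (no friction): mgh = ½mv²
v = √(2gh) = √(2 × 9.8 × 2.12) = √41.552 = 6.446 m/s

v = 6.45 m/s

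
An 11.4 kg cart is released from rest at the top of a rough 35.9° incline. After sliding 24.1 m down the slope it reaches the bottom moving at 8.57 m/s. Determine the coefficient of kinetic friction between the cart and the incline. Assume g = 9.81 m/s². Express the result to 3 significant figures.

Energy balance down the incline: mg L sinθ − ½mv² = μ_k (mg cosθ) L
mgL sinθ = 1580.4 J; ½mv² = 418.64 J
W_f = 1580.4 − 418.64 = 1162 J
μ_k = W_f/(mg cosθ · L) = 1162/(90.59 × 24.1) = 0.5321

μ_k = 0.532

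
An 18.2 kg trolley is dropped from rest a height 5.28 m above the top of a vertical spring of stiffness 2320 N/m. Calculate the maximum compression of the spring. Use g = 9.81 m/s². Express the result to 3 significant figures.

x = 0.982 m

Take the reference level at the top of the uncompressed spring. At max compression the trolley has fallen H + x and is momentarily at rest:
mg(H + x) = ½kx²
½(2320)x² − (18.2)(9.81)x − (18.2)(9.81)(5.28) = 0
1160x² − 178.5x − 942.7 = 0
x = [178.5 + √(31877 + 4.3741e+06)]/(2 × 1160) = 0.9817 m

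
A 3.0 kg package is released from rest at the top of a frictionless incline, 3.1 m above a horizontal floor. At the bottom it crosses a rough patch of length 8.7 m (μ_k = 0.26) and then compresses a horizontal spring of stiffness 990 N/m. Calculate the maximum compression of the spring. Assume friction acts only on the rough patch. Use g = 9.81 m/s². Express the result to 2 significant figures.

Initial energy: E₁ = mgh = (3.0)(9.81)(3.1) = 91.233 J
Friction removes W_f = μ_k mg d = (0.26)(3.0)(9.81)(8.7) = 66.57 J
Energy reaching the spring: E = 91.233 − 66.57 = 24.662 J
At max compression ½kx² = E ⇒ x = √(2E/k) = √(2 × 24.662/990) = 0.2232 m

x = 0.22 m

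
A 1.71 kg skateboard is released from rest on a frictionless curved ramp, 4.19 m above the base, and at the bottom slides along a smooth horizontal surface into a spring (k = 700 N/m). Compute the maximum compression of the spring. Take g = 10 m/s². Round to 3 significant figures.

Gravitational PE at the top equals spring PE at max compression: mgh = ½kx²
x = √(2mgh/k) = √(2 × 1.71 × 10 × 4.19 / 700) = 0.4525 m

x = 0.452 m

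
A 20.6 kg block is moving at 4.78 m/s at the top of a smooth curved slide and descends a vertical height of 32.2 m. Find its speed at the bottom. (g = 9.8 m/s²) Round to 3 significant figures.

v = 25.6 m/s

By conservation of mechanical energy, ½mv₀² + mgh = ½mv²
v² = v₀² + 2gh = (4.78)² + 2(9.8)(32.2) = 653.97
v = √653.97 = 25.57 m/s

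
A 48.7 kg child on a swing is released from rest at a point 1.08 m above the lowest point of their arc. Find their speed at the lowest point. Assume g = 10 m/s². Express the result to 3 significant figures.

Equating total energy at the two states: mgh = ½mv²
v = √(2gh) = √(2 × 10 × 1.08) = √21.600 = 4.648 m/s

v = 4.65 m/s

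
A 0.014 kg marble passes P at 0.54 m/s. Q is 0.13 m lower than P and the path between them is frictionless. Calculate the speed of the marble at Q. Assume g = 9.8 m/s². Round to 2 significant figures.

Mechanical energy is conserved (no friction): ½mv₀² + mgh = ½mv²
v² = v₀² + 2gh = (0.54)² + 2(9.8)(0.13) = 2.8396
v = √2.8396 = 1.685 m/s

v = 1.7 m/s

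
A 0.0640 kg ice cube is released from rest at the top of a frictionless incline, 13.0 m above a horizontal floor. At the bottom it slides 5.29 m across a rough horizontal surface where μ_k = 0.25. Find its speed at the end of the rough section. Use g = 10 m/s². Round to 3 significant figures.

Applying the work–energy principle:
mgh = ½mv² + μ_k m g d
W_f = μ_k mg d = (0.25)(0.0640)(10)(5.29) = 0.8464 J
½mv² = mgh − W_f = 8.3200 − 0.8464 = 7.4736 J
v = √(2 × 7.4736/0.0640) = 15.28 m/s

v = 15.3 m/s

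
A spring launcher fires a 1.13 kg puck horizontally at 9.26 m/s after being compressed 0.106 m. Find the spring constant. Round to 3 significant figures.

k = 8620 N/m

½kx² = ½mv²
k = mv²/x² = (1.13)(9.26)²/(0.106)² = 8624 N/m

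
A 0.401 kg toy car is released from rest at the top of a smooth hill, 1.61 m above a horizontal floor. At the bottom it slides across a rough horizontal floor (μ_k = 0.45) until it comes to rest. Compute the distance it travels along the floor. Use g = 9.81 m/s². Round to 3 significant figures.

Energy bookkeeping (friction removes W_f = μ_k N d):
At rest all PE has been dissipated by friction: mgh = μ_k m g d
d = h/μ_k = 1.61/0.45 = 3.578 m

d = 3.58 m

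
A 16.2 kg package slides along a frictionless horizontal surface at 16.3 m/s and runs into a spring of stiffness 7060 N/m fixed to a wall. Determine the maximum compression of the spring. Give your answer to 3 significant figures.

x = 0.781 m

All KE is stored as spring PE at maximum compression: ½mv² = ½kx²
x = v√(m/k) = 16.3 × √(16.2/7060) = 0.7808 m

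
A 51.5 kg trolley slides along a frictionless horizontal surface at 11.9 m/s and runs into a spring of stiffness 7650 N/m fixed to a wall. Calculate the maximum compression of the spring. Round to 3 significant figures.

x = 0.976 m

At max compression the trolley is momentarily at rest: ½mv² = ½kx²
x = v√(m/k) = 11.9 × √(51.5/7650) = 0.9764 m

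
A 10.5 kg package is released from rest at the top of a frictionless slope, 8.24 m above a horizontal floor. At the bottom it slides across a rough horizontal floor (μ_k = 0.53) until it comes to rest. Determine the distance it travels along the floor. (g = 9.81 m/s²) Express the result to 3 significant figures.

d = 15.5 m

Applying the work–energy principle:
At rest all PE has been dissipated by friction: mgh = μ_k m g d
d = h/μ_k = 8.24/0.53 = 15.55 m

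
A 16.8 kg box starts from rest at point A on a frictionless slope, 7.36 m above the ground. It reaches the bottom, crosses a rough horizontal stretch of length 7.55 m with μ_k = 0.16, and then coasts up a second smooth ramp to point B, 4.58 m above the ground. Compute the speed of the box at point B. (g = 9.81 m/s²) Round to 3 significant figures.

Energy at A: mgh₁ = (16.8)(9.81)(7.36) = 1213.0 J
Friction loss: W_f = μ_k mg d = 199.1 J
At B: ½mv² + mgh₂ = mgh₁ − W_f
½mv² = 1213.0 − 199.1 − 754.82 = 259.08 J
v = √(2 × 259.08/16.8) = 5.554 m/s

v = 5.55 m/s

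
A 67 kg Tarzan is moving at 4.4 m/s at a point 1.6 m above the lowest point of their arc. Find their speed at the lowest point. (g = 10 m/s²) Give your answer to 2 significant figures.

v = 7.2 m/s

By conservation of mechanical energy, ½mv₀² + mgh = ½mv²
v² = v₀² + 2gh = (4.4)² + 2(10)(1.6) = 51.360
v = √51.360 = 7.167 m/s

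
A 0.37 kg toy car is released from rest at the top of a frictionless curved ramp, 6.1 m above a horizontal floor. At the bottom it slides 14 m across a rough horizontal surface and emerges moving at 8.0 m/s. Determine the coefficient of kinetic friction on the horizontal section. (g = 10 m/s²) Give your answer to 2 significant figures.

Applying the work–energy principle:
mgh = ½mv² + μ_k m g d
mgh = 22.570 J; ½mv² = 11.840 J
W_f = 22.570 − 11.840 = 10.73 J
μ_k = W_f/(mg·d) = 10.73/(3.700 × 14) = 0.2071

μ_k = 0.21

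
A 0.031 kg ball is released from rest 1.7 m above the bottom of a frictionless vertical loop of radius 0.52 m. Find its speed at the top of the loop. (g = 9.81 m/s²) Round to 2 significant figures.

Energy conservation: mgh = ½mv_top² + mg(2r)
v_top² = 2g(h − 2r) = 2(9.81)(1.7 − 1.040) = 12.95
v_top = 3.598 m/s

v = 3.6 m/s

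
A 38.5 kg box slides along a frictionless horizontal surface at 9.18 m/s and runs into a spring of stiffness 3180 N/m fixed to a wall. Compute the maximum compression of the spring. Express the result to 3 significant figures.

At max compression the box is momentarily at rest: ½mv² = ½kx²
x = v√(m/k) = 9.18 × √(38.5/3180) = 1.010 m

x = 1.01 m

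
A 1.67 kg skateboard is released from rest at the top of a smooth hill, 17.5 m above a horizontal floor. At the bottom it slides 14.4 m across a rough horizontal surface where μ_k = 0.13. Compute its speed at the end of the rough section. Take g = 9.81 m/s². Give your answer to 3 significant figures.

v = 17.5 m/s

Energy at the top = energy at the end + work done against friction:
mgh = ½mv² + μ_k m g d
W_f = μ_k mg d = (0.13)(1.67)(9.81)(14.4) = 30.67 J
½mv² = mgh − W_f = 286.70 − 30.67 = 256.03 J
v = √(2 × 256.03/1.67) = 17.51 m/s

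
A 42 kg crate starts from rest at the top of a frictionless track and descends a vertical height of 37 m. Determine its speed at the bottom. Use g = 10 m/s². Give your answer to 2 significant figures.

v = 27 m/s

Mechanical energy is conserved (no friction): mgh = ½mv²
v = √(2gh) = √(2 × 10 × 37) = √740.00 = 27.20 m/s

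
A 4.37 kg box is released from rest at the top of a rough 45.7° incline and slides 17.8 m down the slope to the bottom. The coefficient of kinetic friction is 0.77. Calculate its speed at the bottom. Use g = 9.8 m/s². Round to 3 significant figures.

Energy: mgh = ½mv² + W_f, with h = L sinθ and W_f = μ_k (mg cosθ) L
mgh = mgL sinθ = (4.37)(9.8)(17.8)sin45.7° = 545.57 J
W_f = μ_k mg cosθ · L = (0.77)(4.37)(9.8)cos45.7°·17.8 = 410.0 J
½mv² = 545.57 − 410.0 = 135.62 J
v = √(2 × 135.62/4.37) = 7.878 m/s

v = 7.88 m/s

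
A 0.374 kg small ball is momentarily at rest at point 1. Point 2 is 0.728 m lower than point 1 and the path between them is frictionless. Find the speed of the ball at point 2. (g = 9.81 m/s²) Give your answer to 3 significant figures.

Energy conservation between the two points: mgh = ½mv²
v = √(2gh) = √(2 × 9.81 × 0.728) = √14.283 = 3.779 m/s

v = 3.78 m/s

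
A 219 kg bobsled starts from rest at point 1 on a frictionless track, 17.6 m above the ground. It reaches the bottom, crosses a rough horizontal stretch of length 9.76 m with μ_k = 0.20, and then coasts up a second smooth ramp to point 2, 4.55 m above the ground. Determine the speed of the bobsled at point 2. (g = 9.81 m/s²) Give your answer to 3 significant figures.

Energy at 1: mgh₁ = (219)(9.81)(17.6) = 37812 J
Friction loss: W_f = μ_k mg d = 4194 J
At 2: ½mv² + mgh₂ = mgh₁ − W_f
½mv² = 37812 − 4194 − 9775.2 = 23843 J
v = √(2 × 23843/219) = 14.76 m/s

v = 14.8 m/s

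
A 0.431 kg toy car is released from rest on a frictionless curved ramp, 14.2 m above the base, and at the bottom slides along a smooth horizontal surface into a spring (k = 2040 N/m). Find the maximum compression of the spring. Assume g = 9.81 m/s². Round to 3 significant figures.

x = 0.243 m

Energy conservation (no friction) from release to max compression: mgh = ½kx²
x = √(2mgh/k) = √(2 × 0.431 × 9.81 × 14.2 / 2040) = 0.2426 m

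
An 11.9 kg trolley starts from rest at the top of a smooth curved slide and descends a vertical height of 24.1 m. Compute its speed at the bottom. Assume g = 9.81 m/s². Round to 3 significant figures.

v = 21.7 m/s

By conservation of mechanical energy, mgh = ½mv²
v = √(2gh) = √(2 × 9.81 × 24.1) = √472.84 = 21.74 m/s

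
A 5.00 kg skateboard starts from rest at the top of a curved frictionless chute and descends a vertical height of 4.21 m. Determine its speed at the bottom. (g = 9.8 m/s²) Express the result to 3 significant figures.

Equating total energy at the two states: mgh = ½mv²
v = √(2gh) = √(2 × 9.8 × 4.21) = √82.516 = 9.084 m/s

v = 9.08 m/s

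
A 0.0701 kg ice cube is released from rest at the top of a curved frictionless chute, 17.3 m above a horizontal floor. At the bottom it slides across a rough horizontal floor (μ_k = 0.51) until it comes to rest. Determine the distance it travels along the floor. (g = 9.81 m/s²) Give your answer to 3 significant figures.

Energy at the top = energy at the end + work done against friction:
At rest all PE has been dissipated by friction: mgh = μ_k m g d
d = h/μ_k = 17.3/0.51 = 33.92 m

d = 33.9 m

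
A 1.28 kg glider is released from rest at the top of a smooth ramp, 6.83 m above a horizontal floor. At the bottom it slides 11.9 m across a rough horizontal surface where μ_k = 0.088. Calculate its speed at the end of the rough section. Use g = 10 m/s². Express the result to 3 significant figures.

v = 10.8 m/s

Energy bookkeeping (friction removes W_f = μ_k N d):
mgh = ½mv² + μ_k m g d
W_f = μ_k mg d = (0.088)(1.28)(10)(11.9) = 13.40 J
½mv² = mgh − W_f = 87.424 − 13.40 = 74.020 J
v = √(2 × 74.020/1.28) = 10.75 m/s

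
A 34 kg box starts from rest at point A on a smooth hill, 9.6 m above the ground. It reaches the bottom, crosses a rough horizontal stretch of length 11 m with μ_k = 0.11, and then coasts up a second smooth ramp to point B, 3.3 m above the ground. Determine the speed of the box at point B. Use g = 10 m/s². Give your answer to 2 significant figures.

v = 10 m/s

Energy at A: mgh₁ = (34)(10)(9.6) = 3264.0 J
Friction loss: W_f = μ_k mg d = 411.4 J
At B: ½mv² + mgh₂ = mgh₁ − W_f
½mv² = 3264.0 − 411.4 − 1122.0 = 1730.6 J
v = √(2 × 1730.6/34) = 10.09 m/s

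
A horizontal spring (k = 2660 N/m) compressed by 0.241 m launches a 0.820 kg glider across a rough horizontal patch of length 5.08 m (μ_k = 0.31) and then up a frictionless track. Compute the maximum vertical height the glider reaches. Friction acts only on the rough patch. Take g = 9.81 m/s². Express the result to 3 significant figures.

Spring energy: E₀ = ½kx² = ½(2660)(0.241)² = 77.248 J
Friction: W_f = μ_k mg d = (0.31)(0.820)(9.81)(5.08) = 12.67 J
Energy at base of ramp: E = 77.248 − 12.67 = 64.580 J
At max height all remaining energy is PE: mgh = E ⇒ h = E/(mg) = 64.580/(0.820 × 9.81) = 8.028 m

h = 8.03 m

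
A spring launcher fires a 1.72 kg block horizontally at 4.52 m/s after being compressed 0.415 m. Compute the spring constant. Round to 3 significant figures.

k = 204 N/m

½kx² = ½mv²
k = mv²/x² = (1.72)(4.52)²/(0.415)² = 204.0 N/m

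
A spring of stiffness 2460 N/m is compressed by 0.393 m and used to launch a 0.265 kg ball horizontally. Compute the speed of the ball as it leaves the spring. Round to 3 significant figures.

v = 37.9 m/s

The ball leaves the spring when the spring is at natural length, so ½kx² = ½mv²
v = x√(k/m) = 0.393 × √(2460/0.265) = 37.86 m/s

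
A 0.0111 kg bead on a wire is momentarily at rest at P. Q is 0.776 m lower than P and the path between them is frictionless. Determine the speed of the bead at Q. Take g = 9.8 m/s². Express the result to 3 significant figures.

v = 3.90 m/s

Equating total energy at the two states: mgh = ½mv²
The mass cancels from both sides.
v = √(2gh) = √(2 × 9.8 × 0.776) = √15.210 = 3.900 m/s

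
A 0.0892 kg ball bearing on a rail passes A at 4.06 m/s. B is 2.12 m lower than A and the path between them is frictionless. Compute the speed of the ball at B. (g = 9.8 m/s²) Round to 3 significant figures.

Energy conservation between the two points: ½mv₀² + mgh = ½mv²
v² = v₀² + 2gh = (4.06)² + 2(9.8)(2.12) = 58.036
v = √58.036 = 7.618 m/s

v = 7.62 m/s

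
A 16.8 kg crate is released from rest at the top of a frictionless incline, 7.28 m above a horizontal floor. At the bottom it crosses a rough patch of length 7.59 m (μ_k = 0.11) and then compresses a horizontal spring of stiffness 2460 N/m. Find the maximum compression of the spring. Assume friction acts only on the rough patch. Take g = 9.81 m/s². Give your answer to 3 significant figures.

x = 0.929 m

Initial energy: E₁ = mgh = (16.8)(9.81)(7.28) = 1199.8 J
Friction removes W_f = μ_k mg d = (0.11)(16.8)(9.81)(7.59) = 137.6 J
Energy reaching the spring: E = 1199.8 − 137.6 = 1062.2 J
At max compression ½kx² = E ⇒ x = √(2E/k) = √(2 × 1062.2/2460) = 0.9293 m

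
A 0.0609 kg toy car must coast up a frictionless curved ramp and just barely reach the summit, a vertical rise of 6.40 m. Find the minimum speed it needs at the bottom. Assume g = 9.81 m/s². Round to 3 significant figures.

v = 11.2 m/s

At the top it is momentarily at rest, so all KE converts to PE: ½mv² = mgh
v = √(2gh) = √(2 × 9.81 × 6.40) = 11.21 m/s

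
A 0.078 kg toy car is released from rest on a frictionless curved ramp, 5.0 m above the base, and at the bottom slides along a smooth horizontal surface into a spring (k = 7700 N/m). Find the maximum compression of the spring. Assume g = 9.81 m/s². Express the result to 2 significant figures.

Gravitational PE at the top equals spring PE at max compression: mgh = ½kx²
x = √(2mgh/k) = √(2 × 0.078 × 9.81 × 5.0 / 7700) = 0.03152 m

x = 0.032 m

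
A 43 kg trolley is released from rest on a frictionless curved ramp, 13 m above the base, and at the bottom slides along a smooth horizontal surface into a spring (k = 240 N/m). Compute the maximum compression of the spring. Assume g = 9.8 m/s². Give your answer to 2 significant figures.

x = 6.8 m

At max compression the trolley is momentarily at rest: mgh = ½kx²
x = √(2mgh/k) = √(2 × 43 × 9.8 × 13 / 240) = 6.757 m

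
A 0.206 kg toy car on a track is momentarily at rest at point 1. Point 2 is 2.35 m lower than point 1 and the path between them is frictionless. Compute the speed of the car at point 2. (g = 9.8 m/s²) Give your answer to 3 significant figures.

v = 6.79 m/s

By conservation of mechanical energy, mgh = ½mv²
The mass cancels from both sides.
v = √(2gh) = √(2 × 9.8 × 2.35) = √46.060 = 6.787 m/s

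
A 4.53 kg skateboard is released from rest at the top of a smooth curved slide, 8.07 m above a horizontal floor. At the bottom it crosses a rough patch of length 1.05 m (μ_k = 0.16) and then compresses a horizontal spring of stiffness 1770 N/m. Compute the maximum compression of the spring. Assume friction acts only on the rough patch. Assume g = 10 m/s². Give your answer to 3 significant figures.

x = 0.636 m

Initial energy: E₁ = mgh = (4.53)(10)(8.07) = 365.57 J
Friction removes W_f = μ_k mg d = (0.16)(4.53)(10)(1.05) = 7.610 J
Energy reaching the spring: E = 365.57 − 7.610 = 357.96 J
At max compression ½kx² = E ⇒ x = √(2E/k) = √(2 × 357.96/1770) = 0.6360 m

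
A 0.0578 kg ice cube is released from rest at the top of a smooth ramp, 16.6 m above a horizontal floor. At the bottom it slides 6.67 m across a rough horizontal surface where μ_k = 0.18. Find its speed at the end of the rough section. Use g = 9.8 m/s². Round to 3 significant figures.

v = 17.4 m/s

Applying the work–energy principle:
mgh = ½mv² + μ_k m g d
W_f = μ_k mg d = (0.18)(0.0578)(9.8)(6.67) = 0.6801 J
½mv² = mgh − W_f = 9.4029 − 0.6801 = 8.7228 J
v = √(2 × 8.7228/0.0578) = 17.37 m/s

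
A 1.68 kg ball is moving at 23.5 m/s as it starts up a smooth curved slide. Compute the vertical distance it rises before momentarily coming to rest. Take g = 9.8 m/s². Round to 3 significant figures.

h = 28.2 m

Setting KE at the bottom equal to PE gained: ½mv² = mgh
h = v²/(2g) = 23.5²/(2 × 9.8) = 28.18 m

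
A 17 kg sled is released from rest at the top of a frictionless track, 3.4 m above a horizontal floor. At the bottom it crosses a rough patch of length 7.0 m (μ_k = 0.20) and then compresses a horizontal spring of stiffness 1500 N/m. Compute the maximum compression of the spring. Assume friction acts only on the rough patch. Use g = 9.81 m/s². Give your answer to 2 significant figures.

Initial energy: E₁ = mgh = (17)(9.81)(3.4) = 567.02 J
Friction removes W_f = μ_k mg d = (0.20)(17)(9.81)(7.0) = 233.5 J
Energy reaching the spring: E = 567.02 − 233.5 = 333.54 J
At max compression ½kx² = E ⇒ x = √(2E/k) = √(2 × 333.54/1500) = 0.6669 m

x = 0.67 m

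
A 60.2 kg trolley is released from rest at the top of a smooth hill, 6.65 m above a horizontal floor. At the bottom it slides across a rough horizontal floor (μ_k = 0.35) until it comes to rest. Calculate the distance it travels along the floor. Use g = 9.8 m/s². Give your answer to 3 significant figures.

d = 19.0 m

Energy bookkeeping (friction removes W_f = μ_k N d):
At rest all PE has been dissipated by friction: mgh = μ_k m g d
d = h/μ_k = 6.65/0.35 = 19.00 m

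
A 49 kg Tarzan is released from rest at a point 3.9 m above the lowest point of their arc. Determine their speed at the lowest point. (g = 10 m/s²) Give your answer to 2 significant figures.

v = 8.8 m/s

Equating total energy at the two states: mgh = ½mv²
v = √(2gh) = √(2 × 10 × 3.9) = √78.000 = 8.832 m/s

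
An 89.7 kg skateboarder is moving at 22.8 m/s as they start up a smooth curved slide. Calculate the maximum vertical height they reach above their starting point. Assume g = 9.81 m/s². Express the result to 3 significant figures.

By energy conservation, ½mv² = mgh
h = v²/(2g) = 22.8²/(2 × 9.81) = 26.50 m

h = 26.5 m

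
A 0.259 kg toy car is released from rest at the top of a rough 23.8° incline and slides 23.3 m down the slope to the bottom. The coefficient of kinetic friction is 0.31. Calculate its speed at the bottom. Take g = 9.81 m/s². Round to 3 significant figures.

v = 7.40 m/s

Energy: mgh = ½mv² + W_f, with h = L sinθ and W_f = μ_k (mg cosθ) L
mgh = mgL sinθ = (0.259)(9.81)(23.3)sin23.8° = 23.890 J
W_f = μ_k mg cosθ · L = (0.31)(0.259)(9.81)cos23.8°·23.3 = 16.79 J
½mv² = 23.890 − 16.79 = 7.0986 J
v = √(2 × 7.0986/0.259) = 7.404 m/s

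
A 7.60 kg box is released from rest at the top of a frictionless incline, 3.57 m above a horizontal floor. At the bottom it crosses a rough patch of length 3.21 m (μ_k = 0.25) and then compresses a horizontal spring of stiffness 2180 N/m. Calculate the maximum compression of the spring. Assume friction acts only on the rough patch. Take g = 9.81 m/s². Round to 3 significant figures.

x = 0.435 m

Initial energy: E₁ = mgh = (7.60)(9.81)(3.57) = 266.16 J
Friction removes W_f = μ_k mg d = (0.25)(7.60)(9.81)(3.21) = 59.83 J
Energy reaching the spring: E = 266.16 − 59.83 = 206.33 J
At max compression ½kx² = E ⇒ x = √(2E/k) = √(2 × 206.33/2180) = 0.4351 m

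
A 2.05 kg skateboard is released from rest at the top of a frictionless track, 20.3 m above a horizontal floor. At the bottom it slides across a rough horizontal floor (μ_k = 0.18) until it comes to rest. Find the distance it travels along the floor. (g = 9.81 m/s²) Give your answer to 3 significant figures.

Energy at the top = energy at the end + work done against friction:
At rest all PE has been dissipated by friction: mgh = μ_k m g d
d = h/μ_k = 20.3/0.18 = 112.8 m

d = 113 m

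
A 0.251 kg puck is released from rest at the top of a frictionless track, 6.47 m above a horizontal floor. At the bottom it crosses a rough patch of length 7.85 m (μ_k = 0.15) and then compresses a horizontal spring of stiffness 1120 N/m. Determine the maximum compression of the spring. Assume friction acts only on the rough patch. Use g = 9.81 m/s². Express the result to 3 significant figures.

Initial energy: E₁ = mgh = (0.251)(9.81)(6.47) = 15.931 J
Friction removes W_f = μ_k mg d = (0.15)(0.251)(9.81)(7.85) = 2.899 J
Energy reaching the spring: E = 15.931 − 2.899 = 13.032 J
At max compression ½kx² = E ⇒ x = √(2E/k) = √(2 × 13.032/1120) = 0.1525 m

x = 0.153 m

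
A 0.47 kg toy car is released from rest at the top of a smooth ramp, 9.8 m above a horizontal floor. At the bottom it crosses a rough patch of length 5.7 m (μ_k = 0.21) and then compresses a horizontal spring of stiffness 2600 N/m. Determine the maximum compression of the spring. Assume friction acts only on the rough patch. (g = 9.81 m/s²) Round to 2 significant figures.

x = 0.17 m

Initial energy: E₁ = mgh = (0.47)(9.81)(9.8) = 45.185 J
Friction removes W_f = μ_k mg d = (0.21)(0.47)(9.81)(5.7) = 5.519 J
Energy reaching the spring: E = 45.185 − 5.519 = 39.666 J
At max compression ½kx² = E ⇒ x = √(2E/k) = √(2 × 39.666/2600) = 0.1747 m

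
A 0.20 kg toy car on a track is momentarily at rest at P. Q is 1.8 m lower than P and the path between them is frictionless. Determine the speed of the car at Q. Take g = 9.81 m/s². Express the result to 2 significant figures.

v = 5.9 m/s

Energy conservation between the two points: mgh = ½mv²
v = √(2gh) = √(2 × 9.81 × 1.8) = √35.316 = 5.943 m/s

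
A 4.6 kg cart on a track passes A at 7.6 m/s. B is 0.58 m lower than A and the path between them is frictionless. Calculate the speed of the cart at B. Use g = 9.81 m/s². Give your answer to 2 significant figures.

Equating total energy at the two states: ½mv₀² + mgh = ½mv²
v² = v₀² + 2gh = (7.6)² + 2(9.81)(0.58) = 69.140
v = √69.140 = 8.315 m/s

v = 8.3 m/s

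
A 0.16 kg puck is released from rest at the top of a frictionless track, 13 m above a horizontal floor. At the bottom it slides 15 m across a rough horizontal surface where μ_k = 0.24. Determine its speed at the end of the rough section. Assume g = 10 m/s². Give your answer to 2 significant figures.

v = 14 m/s

Energy at the top = energy at the end + work done against friction:
mgh = ½mv² + μ_k m g d
W_f = μ_k mg d = (0.24)(0.16)(10)(15) = 5.760 J
½mv² = mgh − W_f = 20.800 − 5.760 = 15.040 J
v = √(2 × 15.040/0.16) = 13.71 m/s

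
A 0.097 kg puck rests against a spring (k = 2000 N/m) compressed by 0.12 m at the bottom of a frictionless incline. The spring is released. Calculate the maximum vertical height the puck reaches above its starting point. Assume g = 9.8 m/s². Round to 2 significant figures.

At maximum height the puck is at rest, so ½kx² = mgh
h = kx²/(2mg) = (2000)(0.12)²/(2 × 0.097 × 9.8) = 15.15 m

h = 15 m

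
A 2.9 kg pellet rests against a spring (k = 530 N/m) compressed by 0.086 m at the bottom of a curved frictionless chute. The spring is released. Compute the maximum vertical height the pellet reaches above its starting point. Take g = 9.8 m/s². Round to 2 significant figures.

At maximum height the pellet is at rest, so ½kx² = mgh
h = kx²/(2mg) = (530)(0.086)²/(2 × 2.9 × 9.8) = 0.06896 m

h = 0.069 m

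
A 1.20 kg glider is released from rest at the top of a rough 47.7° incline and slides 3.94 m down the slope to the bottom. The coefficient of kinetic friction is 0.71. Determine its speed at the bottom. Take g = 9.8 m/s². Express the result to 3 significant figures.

v = 4.50 m/s

Energy: mgh = ½mv² + W_f, with h = L sinθ and W_f = μ_k (mg cosθ) L
mgh = mgL sinθ = (1.20)(9.8)(3.94)sin47.7° = 34.270 J
W_f = μ_k mg cosθ · L = (0.71)(1.20)(9.8)cos47.7°·3.94 = 22.14 J
½mv² = 34.270 − 22.14 = 12.130 J
v = √(2 × 12.130/1.20) = 4.496 m/s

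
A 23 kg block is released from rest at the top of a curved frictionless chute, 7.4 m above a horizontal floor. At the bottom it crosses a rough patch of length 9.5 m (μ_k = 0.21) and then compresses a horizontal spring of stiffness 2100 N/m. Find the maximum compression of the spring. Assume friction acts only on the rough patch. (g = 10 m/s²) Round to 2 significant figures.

x = 1.1 m

Initial energy: E₁ = mgh = (23)(10)(7.4) = 1702.0 J
Friction removes W_f = μ_k mg d = (0.21)(23)(10)(9.5) = 458.8 J
Energy reaching the spring: E = 1702.0 − 458.8 = 1243.2 J
At max compression ½kx² = E ⇒ x = √(2E/k) = √(2 × 1243.2/2100) = 1.088 m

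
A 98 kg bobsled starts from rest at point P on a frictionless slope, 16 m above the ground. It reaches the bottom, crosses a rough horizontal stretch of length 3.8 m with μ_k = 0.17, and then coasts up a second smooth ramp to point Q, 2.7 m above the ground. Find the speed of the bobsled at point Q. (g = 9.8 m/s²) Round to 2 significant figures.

v = 16 m/s

Energy at P: mgh₁ = (98)(9.8)(16) = 15366 J
Friction loss: W_f = μ_k mg d = 620.4 J
At Q: ½mv² + mgh₂ = mgh₁ − W_f
½mv² = 15366 − 620.4 − 2593.1 = 12153 J
v = √(2 × 12153/98) = 15.75 m/s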